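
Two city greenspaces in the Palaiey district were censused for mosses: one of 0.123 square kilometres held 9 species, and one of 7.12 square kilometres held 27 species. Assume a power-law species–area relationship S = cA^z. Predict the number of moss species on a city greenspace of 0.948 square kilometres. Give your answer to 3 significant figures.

15.6

z = ln(27/9) / ln(7.12/0.123) = 1.0986 / 4.0585 = 0.2707
c = 9 / 0.123^0.2707 = 9 / 0.5671 = 15.87
S₃ = 15.87 × 0.948^0.2707 = 15.87 × 0.9856 ≈ 15.64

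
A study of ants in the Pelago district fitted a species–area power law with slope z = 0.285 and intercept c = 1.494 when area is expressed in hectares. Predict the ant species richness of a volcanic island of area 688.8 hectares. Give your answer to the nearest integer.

10 species

S = 1.494 × 688.8^0.285 = 1.494 × 6.44 ≈ 9.621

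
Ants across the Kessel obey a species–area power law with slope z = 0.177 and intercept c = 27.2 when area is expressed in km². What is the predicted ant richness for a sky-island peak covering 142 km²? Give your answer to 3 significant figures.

65.4

S = 27.2 × 142^0.177 = 27.2 × 2.404 ≈ 65.39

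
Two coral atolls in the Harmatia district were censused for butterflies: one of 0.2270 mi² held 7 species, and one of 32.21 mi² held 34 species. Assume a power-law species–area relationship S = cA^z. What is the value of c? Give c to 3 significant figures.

11.2

z = ln(S₂/S₁) / ln(A₂/A₁) = ln(34/7) / ln(32.21/0.227) = 1.5805 / 4.9551 = 0.3190
c = S₁ / A₁^z = 7 / 0.227^0.3190 = 7 / 0.6232 = 11.23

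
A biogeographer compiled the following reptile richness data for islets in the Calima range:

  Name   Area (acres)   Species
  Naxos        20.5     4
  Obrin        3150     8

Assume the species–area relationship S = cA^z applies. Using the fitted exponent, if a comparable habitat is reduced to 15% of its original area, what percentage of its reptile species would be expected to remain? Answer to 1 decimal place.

77.0%

z = ln(8/4) / ln(3150/20.5) = 0.6931 / 5.0347 = 0.1377
S_new/S_old = (A_new/A_old)^z = 0.15^0.1377 = exp(0.1377 × -1.8971) = 0.7701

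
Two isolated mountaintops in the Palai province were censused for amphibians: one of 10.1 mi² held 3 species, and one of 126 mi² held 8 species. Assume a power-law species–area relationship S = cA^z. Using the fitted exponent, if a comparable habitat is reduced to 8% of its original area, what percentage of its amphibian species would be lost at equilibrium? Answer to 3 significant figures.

z = ln(8/3) / ln(126/10.1) = 0.9808 / 2.5237 = 0.3886
S_new/S_old = (A_new/A_old)^z = 0.08^0.3886 = exp(0.3886 × -2.5257) = 0.3747
Fraction lost = 1 − 0.3747 = 0.6253

62.5%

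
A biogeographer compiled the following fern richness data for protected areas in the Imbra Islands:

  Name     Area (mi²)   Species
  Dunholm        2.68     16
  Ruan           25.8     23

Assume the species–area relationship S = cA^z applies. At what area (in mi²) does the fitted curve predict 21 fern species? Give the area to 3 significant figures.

14.6 mi²

z = ln(23/16) / ln(25.8/2.68) = 0.3629 / 2.2646 = 0.1603
c = 16 / 2.68^0.1603 = 16 / 1.171 = 13.66
A = (21/13.66)^(1/0.1603) ⇒ ln A = ln(1.537)/0.1603 = 2.6827
A = e^2.6827 ≈ 14.62 mi²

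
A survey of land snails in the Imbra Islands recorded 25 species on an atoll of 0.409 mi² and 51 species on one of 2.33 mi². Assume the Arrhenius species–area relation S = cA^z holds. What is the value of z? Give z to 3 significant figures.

0.410

Taking logs: ln S = ln c + z ln A, so z = (ln S₂ − ln S₁)/(ln A₂ − ln A₁).
z = ln(51/25) / ln(2.33/0.409) = ln(2.04) / ln(5.697) = 0.7129 / 1.7399 = 0.4098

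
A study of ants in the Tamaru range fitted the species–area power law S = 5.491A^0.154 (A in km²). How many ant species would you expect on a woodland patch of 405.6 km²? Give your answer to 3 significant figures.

S = 5.491 × 405.6^0.154 = 5.491 × 2.521 ≈ 13.85

13.8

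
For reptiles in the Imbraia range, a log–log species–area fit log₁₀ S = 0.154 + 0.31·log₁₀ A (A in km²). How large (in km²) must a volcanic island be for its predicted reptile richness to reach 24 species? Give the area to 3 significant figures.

9030 km²

24 = 1.426 × A^0.31  ⇒  A^0.31 = 24/1.426 = 16.83
ln A = ln(16.83) / 0.31 = 2.8235 / 0.31 = 9.1079
A = e^9.1079 ≈ 9027 km²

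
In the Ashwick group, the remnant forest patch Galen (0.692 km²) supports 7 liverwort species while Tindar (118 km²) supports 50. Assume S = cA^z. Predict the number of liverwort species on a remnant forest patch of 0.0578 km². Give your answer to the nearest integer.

z = ln(50/7) / ln(118/0.692) = 1.9661 / 5.1389 = 0.3826
c = 7 / 0.692^0.3826 = 7 / 0.8686 = 8.059
S₃ = 8.059 × 0.0578^0.3826 = 8.059 × 0.336 ≈ 2.708

3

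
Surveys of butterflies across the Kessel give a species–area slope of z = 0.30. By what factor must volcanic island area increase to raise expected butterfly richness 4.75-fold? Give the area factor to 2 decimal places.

180.15

(A₂/A₁)^0.3 = 4.75, so A₂/A₁ = 4.75^(1/0.3) = 4.75^3.333
ln(A₂/A₁) = ln 4.75 / 0.3 = 1.5581 / 0.3 = 5.1938
A₂/A₁ = e^5.1938 ≈ 180.2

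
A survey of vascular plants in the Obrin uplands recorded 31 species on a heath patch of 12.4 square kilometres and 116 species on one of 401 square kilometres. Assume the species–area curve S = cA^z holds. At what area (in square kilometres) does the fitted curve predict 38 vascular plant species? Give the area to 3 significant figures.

z = ln(116/31) / ln(401/12.4) = 1.3196 / 3.4763 = 0.3796
c = 31 / 12.4^0.3796 = 31 / 2.601 = 11.92
A = (38/11.92)^(1/0.3796) ⇒ ln A = ln(3.188)/0.3796 = 3.0540
A = e^3.0540 ≈ 21.2 square kilometres

21.2 square kilometres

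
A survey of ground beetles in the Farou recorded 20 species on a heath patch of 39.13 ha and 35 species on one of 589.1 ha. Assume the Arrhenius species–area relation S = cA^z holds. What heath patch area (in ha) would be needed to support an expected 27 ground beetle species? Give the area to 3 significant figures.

168 ha

z = ln(35/20) / ln(589.1/39.13) = 0.5596 / 2.7117 = 0.2064
c = 20 / 39.13^0.2064 = 20 / 2.131 = 9.384
A = (27/9.384)^(1/0.2064) ⇒ ln A = ln(2.877)/0.2064 = 5.1211
A = e^5.1211 ≈ 167.5 ha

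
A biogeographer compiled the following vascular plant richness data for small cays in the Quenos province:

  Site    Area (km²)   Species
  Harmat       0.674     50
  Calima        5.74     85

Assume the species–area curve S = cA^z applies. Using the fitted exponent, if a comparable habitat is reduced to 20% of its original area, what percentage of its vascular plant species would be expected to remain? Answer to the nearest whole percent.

z = ln(85/50) / ln(5.74/0.674) = 0.5306 / 2.1420 = 0.2477
S_new/S_old = (A_new/A_old)^z = 0.2^0.2477 = exp(0.2477 × -1.6094) = 0.6712

67%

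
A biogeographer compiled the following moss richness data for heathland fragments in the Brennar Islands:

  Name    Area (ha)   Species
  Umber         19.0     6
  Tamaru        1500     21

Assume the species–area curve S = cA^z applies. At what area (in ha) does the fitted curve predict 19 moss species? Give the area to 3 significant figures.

z = ln(21/6) / ln(1500/19) = 1.2528 / 4.3688 = 0.2868
c = 6 / 19^0.2868 = 6 / 2.326 = 2.579
A = (19/2.579)^(1/0.2868) ⇒ ln A = ln(7.367)/0.2868 = 6.9642
A = e^6.9642 ≈ 1058 ha

1060 ha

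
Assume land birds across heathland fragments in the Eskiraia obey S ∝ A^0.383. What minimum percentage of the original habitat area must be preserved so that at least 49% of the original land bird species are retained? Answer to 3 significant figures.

Need (A_new/A_old)^0.383 = 0.49, so A_new/A_old = 0.49^(1/0.383) = 0.49^2.611
ln(A_new/A_old) = ln 0.49 / 0.383 = -0.7133 / 0.383 = -1.8625
A_new/A_old = e^-1.8625 ≈ 0.1553

15.5%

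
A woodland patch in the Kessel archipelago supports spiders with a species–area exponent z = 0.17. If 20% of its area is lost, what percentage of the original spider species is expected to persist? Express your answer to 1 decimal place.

S_new/S_old = (A_new/A_old)^z = 0.8^0.17
= exp(0.17 × ln 0.8) = exp(0.17 × -0.2231) = exp(-0.0379) ≈ 0.9628

96.3%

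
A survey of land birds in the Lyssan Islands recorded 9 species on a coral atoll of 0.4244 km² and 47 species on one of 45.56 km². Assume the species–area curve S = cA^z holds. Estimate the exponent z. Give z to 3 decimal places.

Taking logs: ln S = ln c + z ln A, so z = (ln S₂ − ln S₁)/(ln A₂ − ln A₁).
z = ln(47/9) / ln(45.56/0.4244) = ln(5.222) / ln(107.4) = 1.6529 / 4.6761 = 0.3535

0.353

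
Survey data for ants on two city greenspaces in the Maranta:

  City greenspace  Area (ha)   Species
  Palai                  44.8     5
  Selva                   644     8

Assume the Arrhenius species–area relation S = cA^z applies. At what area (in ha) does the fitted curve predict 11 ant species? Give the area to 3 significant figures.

3920 ha

z = ln(8/5) / ln(644/44.8) = 0.4700 / 2.6655 = 0.1763
c = 5 / 44.8^0.1763 = 5 / 1.955 = 2.557
A = (11/2.557)^(1/0.1763) ⇒ ln A = ln(4.301)/0.1763 = 8.2737
A = e^8.2737 ≈ 3919 ha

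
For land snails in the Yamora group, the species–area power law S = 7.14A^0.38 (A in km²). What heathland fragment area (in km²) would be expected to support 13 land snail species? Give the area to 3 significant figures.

4.84 km²

13 = 7.14 × A^0.38  ⇒  A^0.38 = 13/7.14 = 1.821
ln A = ln(1.821) / 0.38 = 0.5992 / 0.38 = 1.5769
A = e^1.5769 ≈ 4.84 km²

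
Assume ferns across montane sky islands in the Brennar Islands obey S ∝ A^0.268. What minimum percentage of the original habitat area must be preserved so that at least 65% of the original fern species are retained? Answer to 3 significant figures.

20.0%

Need (A_new/A_old)^0.268 = 0.65, so A_new/A_old = 0.65^(1/0.268) = 0.65^3.731
ln(A_new/A_old) = ln 0.65 / 0.268 = -0.4308 / 0.268 = -1.6074
A_new/A_old = e^-1.6074 ≈ 0.2004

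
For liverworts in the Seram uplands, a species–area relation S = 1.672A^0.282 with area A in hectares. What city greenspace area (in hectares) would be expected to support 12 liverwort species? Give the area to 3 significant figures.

12 = 1.672 × A^0.282  ⇒  A^0.282 = 12/1.672 = 7.177
ln A = ln(7.177) / 0.282 = 1.9709 / 0.282 = 6.9890
A = e^6.9890 ≈ 1085 hectares

1080 hectares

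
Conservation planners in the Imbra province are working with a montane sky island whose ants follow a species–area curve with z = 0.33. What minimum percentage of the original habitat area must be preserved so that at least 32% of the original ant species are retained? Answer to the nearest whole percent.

Need (A_new/A_old)^0.33 = 0.32, so A_new/A_old = 0.32^(1/0.33) = 0.32^3.03
ln(A_new/A_old) = ln 0.32 / 0.33 = -1.1394 / 0.33 = -3.4528
A_new/A_old = e^-3.4528 ≈ 0.03166

3%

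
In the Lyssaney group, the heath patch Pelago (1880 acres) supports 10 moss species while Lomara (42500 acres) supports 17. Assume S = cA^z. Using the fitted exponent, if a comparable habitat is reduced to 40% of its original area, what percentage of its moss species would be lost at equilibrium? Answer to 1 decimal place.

z = ln(17/10) / ln(42500/1880) = 0.5306 / 3.1182 = 0.1702
S_new/S_old = (A_new/A_old)^z = 0.4^0.1702 = exp(0.1702 × -0.9163) = 0.8556
Fraction lost = 1 − 0.8556 = 0.1444

14.4%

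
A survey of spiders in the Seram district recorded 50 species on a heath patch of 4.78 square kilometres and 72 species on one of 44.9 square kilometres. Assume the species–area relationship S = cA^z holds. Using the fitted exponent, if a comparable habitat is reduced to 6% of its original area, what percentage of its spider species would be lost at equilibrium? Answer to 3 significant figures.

z = ln(72/50) / ln(44.9/4.78) = 0.3646 / 2.2400 = 0.1628
S_new/S_old = (A_new/A_old)^z = 0.06^0.1628 = exp(0.1628 × -2.8134) = 0.6326
Fraction lost = 1 − 0.6326 = 0.3674

36.7%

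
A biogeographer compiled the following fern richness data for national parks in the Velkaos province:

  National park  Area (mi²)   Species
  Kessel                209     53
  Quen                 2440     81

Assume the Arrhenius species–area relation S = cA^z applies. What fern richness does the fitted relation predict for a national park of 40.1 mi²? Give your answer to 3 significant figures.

39.9

z = ln(81/53) / ln(2440/209) = 0.4242 / 2.4574 = 0.1726
c = 53 / 209^0.1726 = 53 / 2.515 = 21.08
S₃ = 21.08 × 40.1^0.1726 = 21.08 × 1.891 ≈ 39.86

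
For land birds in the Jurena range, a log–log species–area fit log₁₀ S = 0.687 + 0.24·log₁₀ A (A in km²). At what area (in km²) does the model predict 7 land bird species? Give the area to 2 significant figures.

7 = 4.864 × A^0.24  ⇒  A^0.24 = 7/4.864 = 1.439
ln A = ln(1.439) / 0.24 = 0.3640 / 0.24 = 1.5168
A = e^1.5168 ≈ 4.558 km²

4.6 km²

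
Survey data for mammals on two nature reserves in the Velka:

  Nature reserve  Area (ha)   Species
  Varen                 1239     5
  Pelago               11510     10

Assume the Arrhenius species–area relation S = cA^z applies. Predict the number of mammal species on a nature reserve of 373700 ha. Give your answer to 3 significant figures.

29.5

z = ln(10/5) / ln(11510/1239) = 0.6931 / 2.2289 = 0.3110
c = 5 / 1239^0.3110 = 5 / 9.16 = 0.5459
S₃ = 0.5459 × 373700^0.3110 = 0.5459 × 54.07 ≈ 29.51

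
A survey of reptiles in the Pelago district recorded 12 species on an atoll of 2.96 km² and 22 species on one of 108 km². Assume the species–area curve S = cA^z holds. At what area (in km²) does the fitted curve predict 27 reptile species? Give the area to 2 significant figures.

360 km²

z = ln(22/12) / ln(108/2.96) = 0.6061 / 3.5969 = 0.1685
c = 12 / 2.96^0.1685 = 12 / 1.201 = 9.995
A = (27/9.995)^(1/0.1685) ⇒ ln A = ln(2.701)/0.1685 = 5.8974
A = e^5.8974 ≈ 364.1 km²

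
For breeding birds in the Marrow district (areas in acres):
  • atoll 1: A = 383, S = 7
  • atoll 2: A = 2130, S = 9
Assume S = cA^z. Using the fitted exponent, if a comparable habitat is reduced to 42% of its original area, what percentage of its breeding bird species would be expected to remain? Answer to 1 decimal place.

88.1%

z = ln(9/7) / ln(2130/383) = 0.2513 / 1.7158 = 0.1465
S_new/S_old = (A_new/A_old)^z = 0.42^0.1465 = exp(0.1465 × -0.8675) = 0.8807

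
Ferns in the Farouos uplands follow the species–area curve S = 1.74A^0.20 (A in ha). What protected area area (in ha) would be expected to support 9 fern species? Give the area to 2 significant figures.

9 = 1.74 × A^0.2  ⇒  A^0.2 = 9/1.74 = 5.172
ln A = ln(5.172) / 0.2 = 1.6433 / 0.2 = 8.2167
A = e^8.2167 ≈ 3702 ha

3700 ha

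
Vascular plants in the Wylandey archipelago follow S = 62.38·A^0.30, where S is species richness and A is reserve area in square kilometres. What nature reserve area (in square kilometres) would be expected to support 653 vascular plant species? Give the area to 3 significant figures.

2510 square kilometres

653 = 62.38 × A^0.3  ⇒  A^0.3 = 653/62.38 = 10.47
ln A = ln(10.47) / 0.3 = 2.3483 / 0.3 = 7.8278
A = e^7.8278 ≈ 2509 square kilometres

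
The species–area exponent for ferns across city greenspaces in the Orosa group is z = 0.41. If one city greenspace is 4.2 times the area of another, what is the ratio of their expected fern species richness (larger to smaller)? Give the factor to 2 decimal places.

S₂/S₁ = (A₂/A₁)^z = 4.2^0.41
ln(S₂/S₁) = 0.41 × ln 4.2 = 0.41 × 1.4351 = 0.5884
S₂/S₁ = e^0.5884 ≈ 1.801

1.80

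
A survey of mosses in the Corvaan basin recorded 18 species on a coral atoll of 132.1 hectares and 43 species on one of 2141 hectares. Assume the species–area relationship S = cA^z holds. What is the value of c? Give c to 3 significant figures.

z = ln(S₂/S₁) / ln(A₂/A₁) = ln(43/18) / ln(2141/132.1) = 0.8708 / 2.7855 = 0.3126
c = S₁ / A₁^z = 18 / 132.1^0.3126 = 18 / 4.603 = 3.91

3.91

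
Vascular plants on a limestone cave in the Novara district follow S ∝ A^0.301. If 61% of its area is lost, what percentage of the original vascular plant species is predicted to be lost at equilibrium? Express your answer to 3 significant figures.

24.7%

S_new/S_old = (A_new/A_old)^z = 0.39^0.301
= exp(0.301 × ln 0.39) = exp(0.301 × -0.9416) = exp(-0.2834) ≈ 0.7532
Fraction lost = 1 − 0.7532 = 0.2468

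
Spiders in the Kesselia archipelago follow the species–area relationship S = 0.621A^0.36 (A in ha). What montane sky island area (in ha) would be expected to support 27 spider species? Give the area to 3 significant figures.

35500 ha

27 = 0.621 × A^0.36  ⇒  A^0.36 = 27/0.621 = 43.48
ln A = ln(43.48) / 0.36 = 3.7723 / 0.36 = 10.4785
A = e^10.4785 ≈ 35543 ha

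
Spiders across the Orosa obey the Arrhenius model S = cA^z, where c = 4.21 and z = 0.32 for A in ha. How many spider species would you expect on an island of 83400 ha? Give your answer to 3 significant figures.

S = 4.21 × 83400^0.32 = 4.21 × 37.56 ≈ 158.1

158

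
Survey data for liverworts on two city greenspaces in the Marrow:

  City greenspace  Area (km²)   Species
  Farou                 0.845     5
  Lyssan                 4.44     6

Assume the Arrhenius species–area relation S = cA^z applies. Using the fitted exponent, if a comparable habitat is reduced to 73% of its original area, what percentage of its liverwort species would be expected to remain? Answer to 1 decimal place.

96.6%

z = ln(6/5) / ln(4.44/0.845) = 0.1823 / 1.6591 = 0.1099
S_new/S_old = (A_new/A_old)^z = 0.73^0.1099 = exp(0.1099 × -0.3147) = 0.966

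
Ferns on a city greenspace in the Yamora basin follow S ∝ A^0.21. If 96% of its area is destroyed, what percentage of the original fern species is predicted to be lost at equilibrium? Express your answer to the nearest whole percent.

49%

S_new/S_old = (A_new/A_old)^z = 0.04^0.21
= exp(0.21 × ln 0.04) = exp(0.21 × -3.2189) = exp(-0.6760) ≈ 0.5087
Fraction lost = 1 − 0.5087 = 0.4913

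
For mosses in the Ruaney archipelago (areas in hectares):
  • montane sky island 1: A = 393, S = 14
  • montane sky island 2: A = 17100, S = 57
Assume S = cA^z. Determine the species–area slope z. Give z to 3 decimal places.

Taking logs: ln S = ln c + z ln A, so z = (ln S₂ − ln S₁)/(ln A₂ − ln A₁).
z = ln(57/14) / ln(17100/393) = ln(4.071) / ln(43.51) = 1.4040 / 3.7730 = 0.3721

0.372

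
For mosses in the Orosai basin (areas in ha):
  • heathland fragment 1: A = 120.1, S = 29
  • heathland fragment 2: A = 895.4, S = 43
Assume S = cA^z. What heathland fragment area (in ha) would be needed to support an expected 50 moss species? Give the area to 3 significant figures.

1930 ha

z = ln(43/29) / ln(895.4/120.1) = 0.3939 / 2.0089 = 0.1961
c = 29 / 120.1^0.1961 = 29 / 2.557 = 11.34
A = (50/11.34)^(1/0.1961) ⇒ ln A = ln(4.409)/0.1961 = 7.5665
A = e^7.5665 ≈ 1932 ha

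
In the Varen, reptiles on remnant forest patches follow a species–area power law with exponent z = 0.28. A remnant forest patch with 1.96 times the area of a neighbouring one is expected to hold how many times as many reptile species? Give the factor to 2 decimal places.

S₂/S₁ = (A₂/A₁)^z = 1.96^0.28
ln(S₂/S₁) = 0.28 × ln 1.96 = 0.28 × 0.6729 = 0.1884
S₂/S₁ = e^0.1884 ≈ 1.207

1.21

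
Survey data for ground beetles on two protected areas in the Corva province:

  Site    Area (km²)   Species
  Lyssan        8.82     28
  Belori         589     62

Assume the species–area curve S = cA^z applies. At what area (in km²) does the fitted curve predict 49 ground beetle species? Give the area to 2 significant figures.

170 km²

z = ln(62/28) / ln(589/8.82) = 0.7949 / 4.2014 = 0.1892
c = 28 / 8.82^0.1892 = 28 / 1.51 = 18.55
A = (49/18.55)^(1/0.1892) ⇒ ln A = ln(2.642)/0.1892 = 5.1347
A = e^5.1347 ≈ 169.8 km²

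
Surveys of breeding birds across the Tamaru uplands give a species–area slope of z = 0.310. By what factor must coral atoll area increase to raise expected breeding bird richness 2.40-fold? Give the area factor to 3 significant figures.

(A₂/A₁)^0.31 = 2.4, so A₂/A₁ = 2.4^(1/0.31) = 2.4^3.226
ln(A₂/A₁) = ln 2.4 / 0.31 = 0.8755 / 0.31 = 2.8241
A₂/A₁ = e^2.8241 ≈ 16.85

16.8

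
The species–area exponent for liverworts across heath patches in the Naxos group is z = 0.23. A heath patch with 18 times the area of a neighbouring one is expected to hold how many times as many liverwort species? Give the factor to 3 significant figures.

S₂/S₁ = (A₂/A₁)^z = 18^0.23
ln(S₂/S₁) = 0.23 × ln 18 = 0.23 × 2.8904 = 0.6648
S₂/S₁ = e^0.6648 ≈ 1.944

1.94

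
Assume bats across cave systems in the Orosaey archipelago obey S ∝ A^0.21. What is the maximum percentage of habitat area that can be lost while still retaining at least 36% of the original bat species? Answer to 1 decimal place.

Need (A_new/A_old)^0.21 = 0.36, so A_new/A_old = 0.36^(1/0.21) = 0.36^4.762
ln(A_new/A_old) = ln 0.36 / 0.21 = -1.0217 / 0.21 = -4.8650
A_new/A_old = e^-4.8650 ≈ 0.007712
Fraction that can be lost = 1 − 0.007712 = 0.9923

99.2%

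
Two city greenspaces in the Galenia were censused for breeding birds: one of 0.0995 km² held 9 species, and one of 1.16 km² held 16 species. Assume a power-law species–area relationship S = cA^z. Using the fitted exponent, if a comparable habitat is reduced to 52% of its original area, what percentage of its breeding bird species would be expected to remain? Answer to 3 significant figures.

85.8%

z = ln(16/9) / ln(1.16/0.0995) = 0.5754 / 2.4560 = 0.2343
S_new/S_old = (A_new/A_old)^z = 0.52^0.2343 = exp(0.2343 × -0.6539) = 0.858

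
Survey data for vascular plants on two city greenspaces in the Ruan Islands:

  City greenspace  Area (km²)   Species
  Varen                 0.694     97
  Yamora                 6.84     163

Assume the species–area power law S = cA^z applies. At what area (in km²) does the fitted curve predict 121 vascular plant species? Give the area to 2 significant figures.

1.8 km²

z = ln(163/97) / ln(6.84/0.694) = 0.5190 / 2.2881 = 0.2268
c = 97 / 0.694^0.2268 = 97 / 0.9205 = 105.4
A = (121/105.4)^(1/0.2268) ⇒ ln A = ln(1.148)/0.2268 = 0.6093
A = e^0.6093 ≈ 1.839 km²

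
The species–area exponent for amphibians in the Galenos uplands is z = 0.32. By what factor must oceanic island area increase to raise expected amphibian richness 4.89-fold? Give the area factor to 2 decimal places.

(A₂/A₁)^0.32 = 4.89, so A₂/A₁ = 4.89^(1/0.32) = 4.89^3.125
ln(A₂/A₁) = ln 4.89 / 0.32 = 1.5872 / 0.32 = 4.9600
A₂/A₁ = e^4.9600 ≈ 142.6

142.59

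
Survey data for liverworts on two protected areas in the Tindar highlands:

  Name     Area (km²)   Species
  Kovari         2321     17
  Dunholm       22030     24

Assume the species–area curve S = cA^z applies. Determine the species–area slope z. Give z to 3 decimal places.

0.153

Taking logs: ln S = ln c + z ln A, so z = (ln S₂ − ln S₁)/(ln A₂ − ln A₁).
z = ln(24/17) / ln(22030/2321) = ln(1.412) / ln(9.492) = 0.3448 / 2.2504 = 0.1532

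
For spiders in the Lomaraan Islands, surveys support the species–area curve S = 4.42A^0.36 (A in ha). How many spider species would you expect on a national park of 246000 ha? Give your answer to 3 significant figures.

S = 4.42 × 246000^0.36
ln S = ln 4.42 + 0.36 × ln 246000 = 1.4861 + 0.36 × 12.4131 = 5.9549
S = e^5.9549 ≈ 385.6

386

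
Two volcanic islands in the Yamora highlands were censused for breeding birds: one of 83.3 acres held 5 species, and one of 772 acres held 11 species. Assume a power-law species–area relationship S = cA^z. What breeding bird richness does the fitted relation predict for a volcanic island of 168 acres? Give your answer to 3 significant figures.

z = ln(11/5) / ln(772/83.3) = 0.7885 / 2.2265 = 0.3541
c = 5 / 83.3^0.3541 = 5 / 4.788 = 1.044
S₃ = 1.044 × 168^0.3541 = 1.044 × 6.138 ≈ 6.41

6.41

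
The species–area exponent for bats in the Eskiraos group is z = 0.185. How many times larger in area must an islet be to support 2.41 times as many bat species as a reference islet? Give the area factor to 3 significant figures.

(A₂/A₁)^0.185 = 2.41, so A₂/A₁ = 2.41^(1/0.185) = 2.41^5.405
ln(A₂/A₁) = ln 2.41 / 0.185 = 0.8796 / 0.185 = 4.7547
A₂/A₁ = e^4.7547 ≈ 116.1

116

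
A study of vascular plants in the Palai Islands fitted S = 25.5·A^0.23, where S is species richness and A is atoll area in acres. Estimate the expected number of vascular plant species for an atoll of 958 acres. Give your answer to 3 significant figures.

S = 25.5 × 958^0.23
ln S = ln 25.5 + 0.23 × ln 958 = 3.2387 + 0.23 × 6.8648 = 4.8176
S = e^4.8176 ≈ 123.7

124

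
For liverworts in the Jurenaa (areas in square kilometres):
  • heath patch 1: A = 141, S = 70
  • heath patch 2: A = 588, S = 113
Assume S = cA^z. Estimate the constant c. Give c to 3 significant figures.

z = ln(S₂/S₁) / ln(A₂/A₁) = ln(113/70) / ln(588/141) = 0.4789 / 1.4280 = 0.3354
c = S₁ / A₁^z = 70 / 141^0.3354 = 70 / 5.257 = 13.31

13.3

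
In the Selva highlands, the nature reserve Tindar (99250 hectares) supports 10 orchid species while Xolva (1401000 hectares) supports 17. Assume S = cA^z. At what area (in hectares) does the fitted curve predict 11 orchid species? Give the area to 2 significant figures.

160000 hectares

z = ln(17/10) / ln(1401000/99250) = 0.5306 / 2.6473 = 0.2004
c = 10 / 99250^0.2004 = 10 / 10.04 = 0.9964
A = (11/0.9964)^(1/0.2004) ⇒ ln A = ln(11.04)/0.2004 = 11.9809
A = e^11.9809 ≈ 159675 hectares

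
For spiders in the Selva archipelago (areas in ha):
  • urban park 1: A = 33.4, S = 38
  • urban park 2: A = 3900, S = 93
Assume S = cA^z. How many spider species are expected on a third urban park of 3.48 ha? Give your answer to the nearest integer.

25

z = ln(93/38) / ln(3900/33.4) = 0.8950 / 4.7602 = 0.1880
c = 38 / 33.4^0.1880 = 38 / 1.934 = 19.65
S₃ = 19.65 × 3.48^0.1880 = 19.65 × 1.264 ≈ 24.84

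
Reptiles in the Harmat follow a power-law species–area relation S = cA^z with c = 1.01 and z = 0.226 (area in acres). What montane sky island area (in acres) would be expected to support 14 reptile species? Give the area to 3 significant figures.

113000 acres

14 = 1.01 × A^0.226  ⇒  A^0.226 = 14/1.01 = 13.86
ln A = ln(13.86) / 0.226 = 2.6291 / 0.226 = 11.6332
A = e^11.6332 ≈ 112783 acres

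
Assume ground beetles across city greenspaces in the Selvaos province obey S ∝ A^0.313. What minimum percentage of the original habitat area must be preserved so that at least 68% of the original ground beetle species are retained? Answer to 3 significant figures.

Need (A_new/A_old)^0.313 = 0.68, so A_new/A_old = 0.68^(1/0.313) = 0.68^3.195
ln(A_new/A_old) = ln 0.68 / 0.313 = -0.3857 / 0.313 = -1.2321
A_new/A_old = e^-1.2321 ≈ 0.2917

29.2%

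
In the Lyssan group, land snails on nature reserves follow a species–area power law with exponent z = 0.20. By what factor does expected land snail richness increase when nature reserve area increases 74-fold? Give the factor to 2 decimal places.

2.37

S₂/S₁ = (A₂/A₁)^z = 74^0.2
ln(S₂/S₁) = 0.2 × ln 74 = 0.2 × 4.3041 = 0.8608
S₂/S₁ = e^0.8608 ≈ 2.365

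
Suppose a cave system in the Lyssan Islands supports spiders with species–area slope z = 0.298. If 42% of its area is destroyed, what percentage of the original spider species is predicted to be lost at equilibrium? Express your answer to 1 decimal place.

S_new/S_old = (A_new/A_old)^z = 0.58^0.298
= exp(0.298 × ln 0.58) = exp(0.298 × -0.5447) = exp(-0.1623) ≈ 0.8502
Fraction lost = 1 − 0.8502 = 0.1498

15.0%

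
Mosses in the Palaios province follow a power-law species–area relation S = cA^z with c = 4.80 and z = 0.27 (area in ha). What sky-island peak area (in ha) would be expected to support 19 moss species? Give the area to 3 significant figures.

19 = 4.8 × A^0.27  ⇒  A^0.27 = 19/4.8 = 3.958
ln A = ln(3.958) / 0.27 = 1.3758 / 0.27 = 5.0956
A = e^5.0956 ≈ 163.3 ha

163 ha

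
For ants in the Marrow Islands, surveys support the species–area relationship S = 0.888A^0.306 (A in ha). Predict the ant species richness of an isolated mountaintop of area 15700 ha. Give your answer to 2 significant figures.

S = 0.888 × 15700^0.306
ln S = ln 0.888 + 0.306 × ln 15700 = -0.1188 + 0.306 × 9.6614 = 2.8376
S = e^2.8376 ≈ 17.07

17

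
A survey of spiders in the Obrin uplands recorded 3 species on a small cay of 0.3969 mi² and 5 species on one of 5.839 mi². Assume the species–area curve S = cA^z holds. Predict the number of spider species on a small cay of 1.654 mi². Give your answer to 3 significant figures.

3.93

z = ln(5/3) / ln(5.839/0.3969) = 0.5108 / 2.6886 = 0.1900
c = 3 / 0.3969^0.1900 = 3 / 0.839 = 3.576
S₃ = 3.576 × 1.654^0.1900 = 3.576 × 1.1 ≈ 3.935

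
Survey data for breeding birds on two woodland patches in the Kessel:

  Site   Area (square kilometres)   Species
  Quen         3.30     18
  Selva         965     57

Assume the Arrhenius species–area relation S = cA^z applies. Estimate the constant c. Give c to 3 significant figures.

z = ln(S₂/S₁) / ln(A₂/A₁) = ln(57/18) / ln(965/3.3) = 1.1527 / 5.6782 = 0.2030
c = S₁ / A₁^z = 18 / 3.3^0.2030 = 18 / 1.274 = 14.13

14.1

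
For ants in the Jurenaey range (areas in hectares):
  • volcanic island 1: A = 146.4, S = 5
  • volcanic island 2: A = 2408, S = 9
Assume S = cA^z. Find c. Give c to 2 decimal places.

z = ln(S₂/S₁) / ln(A₂/A₁) = ln(9/5) / ln(2408/146.4) = 0.5878 / 2.8002 = 0.2099
c = S₁ / A₁^z = 5 / 146.4^0.2099 = 5 / 2.848 = 1.756

1.76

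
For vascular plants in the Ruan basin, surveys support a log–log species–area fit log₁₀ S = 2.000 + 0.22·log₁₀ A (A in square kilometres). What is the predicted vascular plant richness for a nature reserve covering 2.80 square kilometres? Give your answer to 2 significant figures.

S = 100 × 2.8^0.22 = 100 × 1.254 ≈ 125.4

130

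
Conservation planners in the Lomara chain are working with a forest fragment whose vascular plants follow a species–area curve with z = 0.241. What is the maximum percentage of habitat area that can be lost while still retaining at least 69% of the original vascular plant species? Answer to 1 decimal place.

78.6%

Need (A_new/A_old)^0.241 = 0.69, so A_new/A_old = 0.69^(1/0.241) = 0.69^4.149
ln(A_new/A_old) = ln 0.69 / 0.241 = -0.3711 / 0.241 = -1.5397
A_new/A_old = e^-1.5397 ≈ 0.2144
Fraction that can be lost = 1 − 0.2144 = 0.7856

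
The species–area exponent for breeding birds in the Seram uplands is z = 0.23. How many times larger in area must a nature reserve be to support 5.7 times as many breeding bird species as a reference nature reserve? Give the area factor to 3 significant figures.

(A₂/A₁)^0.23 = 5.7, so A₂/A₁ = 5.7^(1/0.23) = 5.7^4.348
ln(A₂/A₁) = ln 5.7 / 0.23 = 1.7405 / 0.23 = 7.5672
A₂/A₁ = e^7.5672 ≈ 1934

1930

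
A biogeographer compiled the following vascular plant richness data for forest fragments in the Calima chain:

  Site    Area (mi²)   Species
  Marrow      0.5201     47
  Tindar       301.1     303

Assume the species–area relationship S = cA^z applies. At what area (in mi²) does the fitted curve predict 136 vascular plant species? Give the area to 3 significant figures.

z = ln(303/47) / ln(301.1/0.5201) = 1.8636 / 6.3612 = 0.2930
c = 47 / 0.5201^0.2930 = 47 / 0.8257 = 56.92
A = (136/56.92)^(1/0.2930) ⇒ ln A = ln(2.389)/0.2930 = 2.9730
A = e^2.9730 ≈ 19.55 mi²

19.6 mi²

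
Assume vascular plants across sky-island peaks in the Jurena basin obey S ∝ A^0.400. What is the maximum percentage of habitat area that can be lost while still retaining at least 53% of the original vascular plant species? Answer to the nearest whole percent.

Need (A_new/A_old)^0.4 = 0.53, so A_new/A_old = 0.53^(1/0.4) = 0.53^2.5
ln(A_new/A_old) = ln 0.53 / 0.4 = -0.6349 / 0.4 = -1.5872
A_new/A_old = e^-1.5872 ≈ 0.2045
Fraction that can be lost = 1 − 0.2045 = 0.7955

80%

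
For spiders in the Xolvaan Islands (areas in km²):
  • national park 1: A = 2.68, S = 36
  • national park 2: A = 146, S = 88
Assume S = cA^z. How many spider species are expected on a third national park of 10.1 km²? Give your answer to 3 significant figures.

z = ln(88/36) / ln(146/2.68) = 0.8938 / 3.9978 = 0.2236
c = 36 / 2.68^0.2236 = 36 / 1.247 = 28.88
S₃ = 28.88 × 10.1^0.2236 = 28.88 × 1.677 ≈ 48.43

48.4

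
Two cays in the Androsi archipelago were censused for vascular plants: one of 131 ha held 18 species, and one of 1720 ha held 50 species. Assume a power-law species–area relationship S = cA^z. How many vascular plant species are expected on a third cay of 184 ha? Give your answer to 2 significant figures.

z = ln(50/18) / ln(1720/131) = 1.0217 / 2.5749 = 0.3968
c = 18 / 131^0.3968 = 18 / 6.92 = 2.601
S₃ = 2.601 × 184^0.3968 = 2.601 × 7.918 ≈ 20.6

21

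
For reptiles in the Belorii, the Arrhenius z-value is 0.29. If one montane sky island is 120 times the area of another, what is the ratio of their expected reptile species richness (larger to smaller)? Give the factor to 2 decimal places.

S₂/S₁ = (A₂/A₁)^z = 120^0.29
ln(S₂/S₁) = 0.29 × ln 120 = 0.29 × 4.7875 = 1.3884
S₂/S₁ = e^1.3884 ≈ 4.008

4.01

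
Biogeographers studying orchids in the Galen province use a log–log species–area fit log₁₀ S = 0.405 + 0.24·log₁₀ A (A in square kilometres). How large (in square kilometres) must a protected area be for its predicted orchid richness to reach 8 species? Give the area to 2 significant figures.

120 square kilometres

8 = 2.541 × A^0.24  ⇒  A^0.24 = 8/2.541 = 3.148
ln A = ln(3.148) / 0.24 = 1.1469 / 0.24 = 4.7787
A = e^4.7787 ≈ 119 square kilometres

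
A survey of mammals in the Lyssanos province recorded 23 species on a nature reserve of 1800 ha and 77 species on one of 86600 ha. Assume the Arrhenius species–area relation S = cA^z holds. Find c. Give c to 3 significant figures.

2.22

z = ln(S₂/S₁) / ln(A₂/A₁) = ln(77/23) / ln(86600/1800) = 1.2083 / 3.8735 = 0.3119
c = S₁ / A₁^z = 23 / 1800^0.3119 = 23 / 10.36 = 2.22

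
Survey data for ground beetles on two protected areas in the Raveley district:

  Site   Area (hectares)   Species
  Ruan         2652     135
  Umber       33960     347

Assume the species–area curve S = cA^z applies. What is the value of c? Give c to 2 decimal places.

z = ln(S₂/S₁) / ln(A₂/A₁) = ln(347/135) / ln(33960/2652) = 0.9441 / 2.5499 = 0.3702
c = S₁ / A₁^z = 135 / 2652^0.3702 = 135 / 18.52 = 7.291

7.29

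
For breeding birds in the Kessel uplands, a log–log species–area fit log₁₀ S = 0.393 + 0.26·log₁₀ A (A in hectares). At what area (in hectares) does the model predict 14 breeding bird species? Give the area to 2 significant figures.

14 = 2.472 × A^0.26  ⇒  A^0.26 = 14/2.472 = 5.664
ln A = ln(5.664) / 0.26 = 1.7341 / 0.26 = 6.6698
A = e^6.6698 ≈ 788.2 hectares

790 hectares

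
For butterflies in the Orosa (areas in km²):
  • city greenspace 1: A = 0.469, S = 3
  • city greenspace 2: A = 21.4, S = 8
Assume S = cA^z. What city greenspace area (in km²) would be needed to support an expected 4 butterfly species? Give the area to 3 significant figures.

1.44 km²

z = ln(8/3) / ln(21.4/0.469) = 0.9808 / 3.8205 = 0.2567
c = 3 / 0.469^0.2567 = 3 / 0.8233 = 3.644
A = (4/3.644)^(1/0.2567) ⇒ ln A = ln(1.098)/0.2567 = 0.3634
A = e^0.3634 ≈ 1.438 km²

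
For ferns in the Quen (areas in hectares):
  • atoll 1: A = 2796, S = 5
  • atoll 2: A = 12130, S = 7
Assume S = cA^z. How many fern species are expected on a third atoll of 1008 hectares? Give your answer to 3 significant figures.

z = ln(7/5) / ln(12130/2796) = 0.3365 / 1.4675 = 0.2293
c = 5 / 2796^0.2293 = 5 / 6.169 = 0.8105
S₃ = 0.8105 × 1008^0.2293 = 0.8105 × 4.883 ≈ 3.957

3.96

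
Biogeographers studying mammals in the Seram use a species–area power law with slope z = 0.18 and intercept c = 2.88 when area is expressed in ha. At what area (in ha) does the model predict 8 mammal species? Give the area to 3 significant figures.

8 = 2.88 × A^0.18  ⇒  A^0.18 = 8/2.88 = 2.778
ln A = ln(2.778) / 0.18 = 1.0217 / 0.18 = 5.6758
A = e^5.6758 ≈ 291.7 ha

292 ha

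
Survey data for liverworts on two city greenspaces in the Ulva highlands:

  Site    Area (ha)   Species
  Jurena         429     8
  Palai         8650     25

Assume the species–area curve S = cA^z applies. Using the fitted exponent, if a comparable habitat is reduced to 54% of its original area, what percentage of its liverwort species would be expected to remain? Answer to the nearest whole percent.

79%

z = ln(25/8) / ln(8650/429) = 1.1394 / 3.0039 = 0.3793
S_new/S_old = (A_new/A_old)^z = 0.54^0.3793 = exp(0.3793 × -0.6162) = 0.7916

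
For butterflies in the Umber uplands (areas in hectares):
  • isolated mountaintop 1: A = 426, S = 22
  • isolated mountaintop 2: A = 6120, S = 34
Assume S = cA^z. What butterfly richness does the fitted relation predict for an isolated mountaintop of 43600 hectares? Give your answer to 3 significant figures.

z = ln(34/22) / ln(6120/426) = 0.4353 / 2.6649 = 0.1634
c = 22 / 426^0.1634 = 22 / 2.689 = 8.183
S₃ = 8.183 × 43600^0.1634 = 8.183 × 5.726 ≈ 46.86

46.9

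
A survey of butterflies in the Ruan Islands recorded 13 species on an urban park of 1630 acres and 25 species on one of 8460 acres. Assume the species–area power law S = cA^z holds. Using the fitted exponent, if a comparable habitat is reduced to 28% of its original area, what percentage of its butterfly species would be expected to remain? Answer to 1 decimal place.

z = ln(25/13) / ln(8460/1630) = 0.6539 / 1.6468 = 0.3971
S_new/S_old = (A_new/A_old)^z = 0.28^0.3971 = exp(0.3971 × -1.2730) = 0.6032

60.3%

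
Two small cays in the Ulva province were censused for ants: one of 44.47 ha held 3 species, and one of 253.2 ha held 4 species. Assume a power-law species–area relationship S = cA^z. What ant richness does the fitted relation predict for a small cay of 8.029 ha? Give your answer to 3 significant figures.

2.26

z = ln(4/3) / ln(253.2/44.47) = 0.2877 / 1.7394 = 0.1654
c = 3 / 44.47^0.1654 = 3 / 1.873 = 1.602
S₃ = 1.602 × 8.029^0.1654 = 1.602 × 1.411 ≈ 2.26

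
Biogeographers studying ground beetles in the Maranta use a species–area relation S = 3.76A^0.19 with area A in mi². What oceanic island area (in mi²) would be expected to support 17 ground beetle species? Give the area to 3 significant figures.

2810 mi²

17 = 3.76 × A^0.19  ⇒  A^0.19 = 17/3.76 = 4.521
ln A = ln(4.521) / 0.19 = 1.5088 / 0.19 = 7.9410
A = e^7.9410 ≈ 2810 mi²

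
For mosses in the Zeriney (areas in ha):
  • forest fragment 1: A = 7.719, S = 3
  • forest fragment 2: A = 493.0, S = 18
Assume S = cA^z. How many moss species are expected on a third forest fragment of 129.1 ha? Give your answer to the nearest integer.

z = ln(18/3) / ln(493/7.719) = 1.7918 / 4.1568 = 0.4310
c = 3 / 7.719^0.4310 = 3 / 2.413 = 1.243
S₃ = 1.243 × 129.1^0.4310 = 1.243 × 8.126 ≈ 10.1

10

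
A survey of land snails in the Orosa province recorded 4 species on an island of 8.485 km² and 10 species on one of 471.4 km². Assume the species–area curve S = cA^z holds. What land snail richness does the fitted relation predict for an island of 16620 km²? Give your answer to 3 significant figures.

22.5

z = ln(10/4) / ln(471.4/8.485) = 0.9163 / 4.0174 = 0.2281
c = 4 / 8.485^0.2281 = 4 / 1.629 = 2.456
S₃ = 2.456 × 16620^0.2281 = 2.456 × 9.176 ≈ 22.54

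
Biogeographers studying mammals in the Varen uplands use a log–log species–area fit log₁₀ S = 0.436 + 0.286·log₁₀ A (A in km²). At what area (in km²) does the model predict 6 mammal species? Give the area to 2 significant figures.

16 km²

6 = 2.729 × A^0.286  ⇒  A^0.286 = 6/2.729 = 2.199
ln A = ln(2.199) / 0.286 = 0.7878 / 0.286 = 2.7547
A = e^2.7547 ≈ 15.72 km²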